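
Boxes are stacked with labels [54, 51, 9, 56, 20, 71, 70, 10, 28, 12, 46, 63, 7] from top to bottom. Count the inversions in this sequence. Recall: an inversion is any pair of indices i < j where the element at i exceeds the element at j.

There are 44 inversions.

Sweep left to right; for each value list the smaller values that follow it:
54: 8
51: 7
9: 1
56: 6
20: 3
71: 7
70: 6
10: 1
28: 2
12: 1
46: 1
63: 1
7: 0
Sum: 8 + 7 + 1 + 6 + 3 + 7 + 6 + 1 + 2 + 1 + 1 + 1 + 0 = 44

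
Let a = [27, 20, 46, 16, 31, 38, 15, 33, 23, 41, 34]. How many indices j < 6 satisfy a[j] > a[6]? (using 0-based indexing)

6 such elements

The element at index 6 is 15.
Elements before it: 27, 20, 46, 16, 31, 38
Those larger than 15: 27, 20, 46, 16, 31, 38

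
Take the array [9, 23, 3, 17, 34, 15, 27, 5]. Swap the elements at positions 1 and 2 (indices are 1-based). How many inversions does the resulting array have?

14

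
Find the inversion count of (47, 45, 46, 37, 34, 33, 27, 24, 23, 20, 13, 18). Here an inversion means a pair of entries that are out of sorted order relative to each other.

64

Count, for each position, how many later elements it exceeds:
47 → 45, 46, 37, 34, 33, 27, 24, 23, 20, 13, 18 → 11
45 → 37, 34, 33, 27, 24, 23, 20, 13, 18 → 9
46 → 37, 34, 33, 27, 24, 23, 20, 13, 18 → 9
37 → 34, 33, 27, 24, 23, 20, 13, 18 → 8
34 → 33, 27, 24, 23, 20, 13, 18 → 7
33 → 27, 24, 23, 20, 13, 18 → 6
27 → 24, 23, 20, 13, 18 → 5
24 → 23, 20, 13, 18 → 4
23 → 20, 13, 18 → 3
20 → 13, 18 → 2
13 → none → 0
18 → none → 0
Sum: 11 + 9 + 9 + 8 + 7 + 6 + 5 + 4 + 3 + 2 + 0 + 0 = 64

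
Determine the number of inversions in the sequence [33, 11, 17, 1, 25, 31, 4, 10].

17

Element-by-element contributions:
33 → 11, 17, 1, 25, 31, 4, 10 → 7
11 → 1, 4, 10 → 3
17 → 1, 4, 10 → 3
1 → none → 0
25 → 4, 10 → 2
31 → 4, 10 → 2
4 → none → 0
10 → none → 0
Sum: 7 + 3 + 3 + 0 + 2 + 2 + 0 + 0 = 17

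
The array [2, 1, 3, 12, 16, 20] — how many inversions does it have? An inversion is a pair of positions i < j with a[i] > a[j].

For each element, count later entries that are smaller:
2 → 1 → 1
1 → none → 0
3 → none → 0
12 → none → 0
16 → none → 0
20 → none → 0
Sum: 1 + 0 + 0 + 0 + 0 + 0 = 1

1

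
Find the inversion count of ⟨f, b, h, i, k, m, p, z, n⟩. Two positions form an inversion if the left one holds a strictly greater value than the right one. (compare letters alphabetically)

3 out-of-order pairs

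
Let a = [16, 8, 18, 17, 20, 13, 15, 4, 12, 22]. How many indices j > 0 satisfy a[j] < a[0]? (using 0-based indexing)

5

The element at index 0 is 16.
Elements after it: 8, 18, 17, 20, 13, 15, 4, 12, 22
Those smaller than 16: 8, 13, 15, 4, 12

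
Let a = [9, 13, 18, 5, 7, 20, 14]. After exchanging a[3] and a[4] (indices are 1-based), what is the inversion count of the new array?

Positions 3 and 4 hold 18 and 5; after swapping, the array is [9, 13, 5, 18, 7, 20, 14].
Element-by-element contributions:
9: 2
13: 2
5: 0
18: 2
7: 0
20: 1
14: 0
Sum: 2 + 2 + 0 + 2 + 0 + 1 + 0 = 7

Inversions: 7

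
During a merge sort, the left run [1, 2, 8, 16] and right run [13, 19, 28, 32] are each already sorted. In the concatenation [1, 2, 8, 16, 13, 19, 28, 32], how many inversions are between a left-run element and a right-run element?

For each element r of the right run, count left-run elements greater than r:
r = 13: 16 → 1
r = 19: none → 0
r = 28: none → 0
r = 32: none → 0
Cross-inversions: 1 + 0 + 0 + 0 = 1

1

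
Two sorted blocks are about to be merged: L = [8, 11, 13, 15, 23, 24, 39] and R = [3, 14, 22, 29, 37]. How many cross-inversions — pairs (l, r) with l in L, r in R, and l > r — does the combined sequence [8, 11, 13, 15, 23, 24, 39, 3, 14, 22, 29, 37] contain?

16

Count, for every r in R, how many entries of L exceed r:
r = 3: 8, 11, 13, 15, 23, 24, 39 → 7
r = 14: 15, 23, 24, 39 → 4
r = 22: 23, 24, 39 → 3
r = 29: 39 → 1
r = 37: 39 → 1
Cross-inversions: 7 + 4 + 3 + 1 + 1 = 16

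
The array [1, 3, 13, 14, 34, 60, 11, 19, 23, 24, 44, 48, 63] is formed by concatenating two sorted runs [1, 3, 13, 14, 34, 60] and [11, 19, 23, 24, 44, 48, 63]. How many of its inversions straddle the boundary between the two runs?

For each element r of the right run, count left-run elements greater than r:
r = 11: 13, 14, 34, 60 → 4
r = 19: 34, 60 → 2
r = 23: 34, 60 → 2
r = 24: 34, 60 → 2
r = 44: 60 → 1
r = 48: 60 → 1
r = 63: none → 0
Cross-inversions: 4 + 2 + 2 + 2 + 1 + 1 + 0 = 12

12 cross-inversions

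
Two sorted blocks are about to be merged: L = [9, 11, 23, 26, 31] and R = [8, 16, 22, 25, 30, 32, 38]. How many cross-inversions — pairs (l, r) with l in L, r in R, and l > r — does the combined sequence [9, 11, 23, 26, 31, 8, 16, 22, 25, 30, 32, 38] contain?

Count, for every r in R, how many entries of L exceed r:
r = 8: 9, 11, 23, 26, 31 → 5
r = 16: 23, 26, 31 → 3
r = 22: 23, 26, 31 → 3
r = 25: 26, 31 → 2
r = 30: 31 → 1
r = 32: none → 0
r = 38: none → 0
Cross-inversions: 5 + 3 + 3 + 2 + 1 + 0 + 0 = 14

14 cross-inversions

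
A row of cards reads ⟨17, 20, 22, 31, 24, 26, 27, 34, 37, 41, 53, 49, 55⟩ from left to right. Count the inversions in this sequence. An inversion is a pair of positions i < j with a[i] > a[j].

Element-by-element contributions:
17 → none → 0
20 → none → 0
22 → none → 0
31 → 24, 26, 27 → 3
24 → none → 0
26 → none → 0
27 → none → 0
34 → none → 0
37 → none → 0
41 → none → 0
53 → 49 → 1
49 → none → 0
55 → none → 0
Sum: 0 + 0 + 0 + 3 + 0 + 0 + 0 + 0 + 0 + 0 + 1 + 0 + 0 = 4

4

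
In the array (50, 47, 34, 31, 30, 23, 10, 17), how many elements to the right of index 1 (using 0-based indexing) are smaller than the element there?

6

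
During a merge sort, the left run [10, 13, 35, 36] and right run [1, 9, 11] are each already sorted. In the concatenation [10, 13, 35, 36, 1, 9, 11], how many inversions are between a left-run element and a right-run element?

For each element r of the right run, count left-run elements greater than r:
r = 1: 10, 13, 35, 36 → 4
r = 9: 10, 13, 35, 36 → 4
r = 11: 13, 35, 36 → 3
Cross-inversions: 4 + 4 + 3 = 11

11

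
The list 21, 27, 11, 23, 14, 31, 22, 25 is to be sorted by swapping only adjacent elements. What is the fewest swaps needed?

Minimum adjacent swaps = number of inversions (each swap of adjacent out-of-order elements removes one inversion and no swap can remove more).
Count inversions — for each element, later elements that are smaller:
21: 11, 14 → 2
27: 11, 23, 14, 22, 25 → 5
11: none → 0
23: 14, 22 → 2
14: none → 0
31: 22, 25 → 2
22: none → 0
25: none → 0
Total inversions: 2 + 5 + 0 + 2 + 0 + 2 + 0 + 0 = 11

Swaps: 11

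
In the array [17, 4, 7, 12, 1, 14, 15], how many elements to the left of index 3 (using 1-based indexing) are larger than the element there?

1

The element at index 3 is 7.
Elements before it: 17, 4
Those larger than 7: 17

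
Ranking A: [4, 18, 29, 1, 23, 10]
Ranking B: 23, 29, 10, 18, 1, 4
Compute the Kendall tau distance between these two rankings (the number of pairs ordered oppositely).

Assign each item its position (1..6) in the first ordering, then rewrite the second ordering as that position sequence:
positions: 4→1, 18→2, 29→3, 1→4, 23→5, 10→6
second ordering as positions: [5, 3, 6, 2, 4, 1]
Discordant pairs = inversions in this position sequence.
5: 3, 2, 4, 1 → 4
3: 2, 1 → 2
6: 2, 4, 1 → 3
2: 1 → 1
4: 1 → 1
1: 0
Total: 4 + 2 + 3 + 1 + 1 + 0 = 11

11 discordant pairs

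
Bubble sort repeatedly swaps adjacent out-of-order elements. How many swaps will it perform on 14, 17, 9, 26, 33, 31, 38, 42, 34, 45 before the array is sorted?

5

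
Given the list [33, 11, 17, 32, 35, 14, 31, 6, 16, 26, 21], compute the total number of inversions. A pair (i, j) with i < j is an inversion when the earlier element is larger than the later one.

Element-by-element contributions:
33: 9
11: 1
17: 3
32: 6
35: 6
14: 1
31: 4
6: 0
16: 0
26: 1
21: 0
Sum: 9 + 1 + 3 + 6 + 6 + 1 + 4 + 0 + 0 + 1 + 0 = 31

31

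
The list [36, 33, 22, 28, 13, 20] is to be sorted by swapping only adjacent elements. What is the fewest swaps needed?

Each adjacent swap fixes exactly one inversion, so the minimum swap count equals the number of inversions.
Count inversions — for each element, later elements that are smaller:
36: 33, 22, 28, 13, 20 → 5
33: 22, 28, 13, 20 → 4
22: 13, 20 → 2
28: 13, 20 → 2
13: none → 0
20: none → 0
Total inversions: 5 + 4 + 2 + 2 + 0 + 0 = 13

13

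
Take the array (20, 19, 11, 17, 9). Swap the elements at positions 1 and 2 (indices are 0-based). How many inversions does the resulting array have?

8 inversions

Positions 1 and 2 hold 19 and 11; after swapping, the array is [20, 11, 19, 17, 9].
Sweep left to right; for each value list the smaller values that follow it:
20 → 11, 19, 17, 9 → 4
11 → 9 → 1
19 → 17, 9 → 2
17 → 9 → 1
9 → none → 0
Sum: 4 + 1 + 2 + 1 + 0 = 8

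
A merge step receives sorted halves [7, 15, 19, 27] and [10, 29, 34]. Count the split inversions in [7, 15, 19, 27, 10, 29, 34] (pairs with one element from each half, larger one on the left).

3

Take each right-half value and tally the left-half values above it:
r = 10: 15, 19, 27 → 3
r = 29: none → 0
r = 34: none → 0
Cross-inversions: 3 + 0 + 0 = 3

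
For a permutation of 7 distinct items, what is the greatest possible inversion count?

The maximum occurs when the array is in strictly decreasing order: every one of the C(7, 2) pairs is inverted.
C(7, 2) = 7·6/2 = 21

21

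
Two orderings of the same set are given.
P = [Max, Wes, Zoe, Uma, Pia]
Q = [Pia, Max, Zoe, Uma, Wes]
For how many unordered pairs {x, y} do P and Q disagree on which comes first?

There are 6 disagreeing pairs.

Assign each item its position (1..5) in the first ordering, then rewrite the second ordering as that position sequence:
positions: Max→1, Wes→2, Zoe→3, Uma→4, Pia→5
second ordering as positions: [5, 1, 3, 4, 2]
Discordant pairs = inversions in this position sequence.
5: 1, 3, 4, 2 → 4
1: 0
3: 2 → 1
4: 2 → 1
2: 0
Total: 4 + 0 + 1 + 1 + 0 = 6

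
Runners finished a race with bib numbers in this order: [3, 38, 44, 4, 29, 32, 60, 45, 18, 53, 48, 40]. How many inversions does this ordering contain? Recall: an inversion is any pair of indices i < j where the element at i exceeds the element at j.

21 inversions

Element-by-element contributions:
3: 0
38: 4
44: 5
4: 0
29: 1
32: 1
60: 5
45: 2
18: 0
53: 2
48: 1
40: 0
Sum: 0 + 4 + 5 + 0 + 1 + 1 + 5 + 2 + 0 + 2 + 1 + 0 = 21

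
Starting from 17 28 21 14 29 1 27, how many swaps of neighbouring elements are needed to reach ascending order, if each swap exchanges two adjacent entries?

11

Minimum adjacent swaps = number of inversions (each swap of adjacent out-of-order elements removes one inversion and no swap can remove more).
Count inversions — for each element, later elements that are smaller:
17: 14, 1 → 2
28: 21, 14, 1, 27 → 4
21: 14, 1 → 2
14: 1 → 1
29: 1, 27 → 2
1: none → 0
27: none → 0
Total inversions: 2 + 4 + 2 + 1 + 2 + 0 + 0 = 11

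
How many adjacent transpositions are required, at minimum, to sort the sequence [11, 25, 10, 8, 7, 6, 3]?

20

Each adjacent swap fixes exactly one inversion, so the minimum swap count equals the number of inversions.
Count inversions — for each element, later elements that are smaller:
11: 10, 8, 7, 6, 3 → 5
25: 10, 8, 7, 6, 3 → 5
10: 8, 7, 6, 3 → 4
8: 7, 6, 3 → 3
7: 6, 3 → 2
6: 3 → 1
3: none → 0
Total inversions: 5 + 5 + 4 + 3 + 2 + 1 + 0 = 20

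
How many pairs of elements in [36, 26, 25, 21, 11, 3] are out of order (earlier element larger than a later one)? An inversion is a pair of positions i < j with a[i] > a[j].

Count, for each position, how many later elements it exceeds:
36 → 26, 25, 21, 11, 3 → 5
26 → 25, 21, 11, 3 → 4
25 → 21, 11, 3 → 3
21 → 11, 3 → 2
11 → 3 → 1
3 → none → 0
Sum: 5 + 4 + 3 + 2 + 1 + 0 = 15

15 out-of-order pairs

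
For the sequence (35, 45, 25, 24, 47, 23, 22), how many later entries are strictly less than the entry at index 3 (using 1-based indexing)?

3 such elements

The element at index 3 is 25.
Elements after it: 24, 47, 23, 22
Those smaller than 25: 24, 23, 22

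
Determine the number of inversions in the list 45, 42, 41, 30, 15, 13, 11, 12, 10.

There are 35 out-of-order pairs.

Count, for each position, how many later elements it exceeds:
45: 8
42: 7
41: 6
30: 5
15: 4
13: 3
11: 1
12: 1
10: 0
Sum: 8 + 7 + 6 + 5 + 4 + 3 + 1 + 1 + 0 = 35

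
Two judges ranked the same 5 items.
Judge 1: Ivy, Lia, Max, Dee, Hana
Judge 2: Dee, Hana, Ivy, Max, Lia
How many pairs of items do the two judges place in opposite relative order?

Assign each item its position (1..5) in the first ordering, then rewrite the second ordering as that position sequence:
positions: Ivy→1, Lia→2, Max→3, Dee→4, Hana→5
second ordering as positions: [4, 5, 1, 3, 2]
Discordant pairs = inversions in this position sequence.
4: 1, 3, 2 → 3
5: 1, 3, 2 → 3
1: 0
3: 2 → 1
2: 0
Total: 3 + 3 + 0 + 1 + 0 = 7

7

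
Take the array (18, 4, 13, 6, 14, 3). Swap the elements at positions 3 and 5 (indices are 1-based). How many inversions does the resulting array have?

Positions 3 and 5 hold 13 and 14; after swapping, the array is [18, 4, 14, 6, 13, 3].
Count, for each position, how many later elements it exceeds:
18 → 4, 14, 6, 13, 3 → 5
4 → 3 → 1
14 → 6, 13, 3 → 3
6 → 3 → 1
13 → 3 → 1
3 → none → 0
Sum: 5 + 1 + 3 + 1 + 1 + 0 = 11

11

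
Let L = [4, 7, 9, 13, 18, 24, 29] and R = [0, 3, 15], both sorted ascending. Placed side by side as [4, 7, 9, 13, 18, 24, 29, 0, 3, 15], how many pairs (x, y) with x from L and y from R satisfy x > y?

Take each right-half value and tally the left-half values above it:
r = 0: 4, 7, 9, 13, 18, 24, 29 → 7
r = 3: 4, 7, 9, 13, 18, 24, 29 → 7
r = 15: 18, 24, 29 → 3
Cross-inversions: 7 + 7 + 3 = 17

17 cross-inversions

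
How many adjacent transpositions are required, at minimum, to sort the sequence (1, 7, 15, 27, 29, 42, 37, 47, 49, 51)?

1 adjacent swap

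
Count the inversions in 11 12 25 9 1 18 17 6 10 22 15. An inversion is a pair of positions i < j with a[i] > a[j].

26

Count, for each position, how many later elements it exceeds:
11 → 9, 1, 6, 10 → 4
12 → 9, 1, 6, 10 → 4
25 → 9, 1, 18, 17, 6, 10, 22, 15 → 8
9 → 1, 6 → 2
1 → none → 0
18 → 17, 6, 10, 15 → 4
17 → 6, 10, 15 → 3
6 → none → 0
10 → none → 0
22 → 15 → 1
15 → none → 0
Sum: 4 + 4 + 8 + 2 + 0 + 4 + 3 + 0 + 0 + 1 + 0 = 26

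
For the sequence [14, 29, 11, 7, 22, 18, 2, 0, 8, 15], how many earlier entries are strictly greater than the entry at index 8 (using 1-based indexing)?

The element at index 8 is 0.
Elements before it: 14, 29, 11, 7, 22, 18, 2
Those larger than 0: 14, 29, 11, 7, 22, 18, 2

7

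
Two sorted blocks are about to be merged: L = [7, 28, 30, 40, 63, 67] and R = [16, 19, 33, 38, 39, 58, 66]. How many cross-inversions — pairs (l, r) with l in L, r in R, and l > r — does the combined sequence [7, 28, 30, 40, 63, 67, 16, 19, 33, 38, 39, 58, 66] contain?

22 cross-inversions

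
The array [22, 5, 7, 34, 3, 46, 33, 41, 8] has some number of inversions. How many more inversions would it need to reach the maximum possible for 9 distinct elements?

Maximum inversions for 9 distinct elements is C(9, 2) = 9·8/2 = 36.
Current inversions — for each element, count later smaller elements:
22: 4
5: 1
7: 1
34: 3
3: 0
46: 3
33: 1
41: 1
8: 0
Current total: 4 + 1 + 1 + 3 + 0 + 3 + 1 + 1 + 0 = 14
Shortfall: 36 − 14 = 22

22 inversions short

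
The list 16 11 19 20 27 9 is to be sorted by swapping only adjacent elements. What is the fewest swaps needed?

Each adjacent swap fixes exactly one inversion, so the minimum swap count equals the number of inversions.
Count inversions — for each element, later elements that are smaller:
16: 11, 9 → 2
11: 9 → 1
19: 9 → 1
20: 9 → 1
27: 9 → 1
9: none → 0
Total inversions: 2 + 1 + 1 + 1 + 1 + 0 = 6

6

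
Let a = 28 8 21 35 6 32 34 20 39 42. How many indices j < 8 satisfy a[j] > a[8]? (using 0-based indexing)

The element at index 8 is 39.
Elements before it: 28, 8, 21, 35, 6, 32, 34, 20
None of them are larger than 39.

0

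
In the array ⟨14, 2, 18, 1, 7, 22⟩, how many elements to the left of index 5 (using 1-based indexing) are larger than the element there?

2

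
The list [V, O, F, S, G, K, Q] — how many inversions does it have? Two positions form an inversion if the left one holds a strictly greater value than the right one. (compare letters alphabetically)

For each element, count later entries that are smaller:
V → O, F, S, G, K, Q → 6
O → F, G, K → 3
F → none → 0
S → G, K, Q → 3
G → none → 0
K → none → 0
Q → none → 0
Sum: 6 + 3 + 0 + 3 + 0 + 0 + 0 = 12

12 inversions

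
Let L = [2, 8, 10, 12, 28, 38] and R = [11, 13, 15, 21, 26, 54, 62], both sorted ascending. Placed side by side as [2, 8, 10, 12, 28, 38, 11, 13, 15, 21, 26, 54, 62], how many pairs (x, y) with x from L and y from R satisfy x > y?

Take each right-half value and tally the left-half values above it:
r = 11: 12, 28, 38 → 3
r = 13: 28, 38 → 2
r = 15: 28, 38 → 2
r = 21: 28, 38 → 2
r = 26: 28, 38 → 2
r = 54: none → 0
r = 62: none → 0
Cross-inversions: 3 + 2 + 2 + 2 + 2 + 0 + 0 = 11

11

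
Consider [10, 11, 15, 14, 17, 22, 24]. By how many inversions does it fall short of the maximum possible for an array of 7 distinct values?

20 inversions short

Maximum inversions for 7 distinct elements is C(7, 2) = 7·6/2 = 21.
Current inversions — for each element, count later smaller elements:
10: 0
11: 0
15: 1
14: 0
17: 0
22: 0
24: 0
Current total: 0 + 0 + 1 + 0 + 0 + 0 + 0 = 1
Shortfall: 21 − 1 = 20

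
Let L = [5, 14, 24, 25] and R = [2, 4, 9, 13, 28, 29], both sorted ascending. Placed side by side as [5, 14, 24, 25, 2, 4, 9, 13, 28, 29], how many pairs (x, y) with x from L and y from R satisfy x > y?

Take each right-half value and tally the left-half values above it:
r = 2: 5, 14, 24, 25 → 4
r = 4: 5, 14, 24, 25 → 4
r = 9: 14, 24, 25 → 3
r = 13: 14, 24, 25 → 3
r = 28: none → 0
r = 29: none → 0
Cross-inversions: 4 + 4 + 3 + 3 + 0 + 0 = 14

There are 14 cross-inversions.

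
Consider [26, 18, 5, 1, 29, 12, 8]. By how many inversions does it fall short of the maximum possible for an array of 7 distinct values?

8

Maximum inversions for 7 distinct elements is C(7, 2) = 7·6/2 = 21.
Current inversions — for each element, count later smaller elements:
26: 5
18: 4
5: 1
1: 0
29: 2
12: 1
8: 0
Current total: 5 + 4 + 1 + 0 + 2 + 1 + 0 = 13
Shortfall: 21 − 13 = 8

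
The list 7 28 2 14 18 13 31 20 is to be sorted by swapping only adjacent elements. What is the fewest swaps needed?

9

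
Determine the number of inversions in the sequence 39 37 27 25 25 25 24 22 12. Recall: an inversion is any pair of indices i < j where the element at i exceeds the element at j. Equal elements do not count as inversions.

33 inversions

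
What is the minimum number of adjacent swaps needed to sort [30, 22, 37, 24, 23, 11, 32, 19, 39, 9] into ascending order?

27

Minimum adjacent swaps = number of inversions (each swap of adjacent out-of-order elements removes one inversion and no swap can remove more).
Count inversions — for each element, later elements that are smaller:
30: 22, 24, 23, 11, 19, 9 → 6
22: 11, 19, 9 → 3
37: 24, 23, 11, 32, 19, 9 → 6
24: 23, 11, 19, 9 → 4
23: 11, 19, 9 → 3
11: 9 → 1
32: 19, 9 → 2
19: 9 → 1
39: 9 → 1
9: none → 0
Total inversions: 6 + 3 + 6 + 4 + 3 + 1 + 2 + 1 + 1 + 0 = 27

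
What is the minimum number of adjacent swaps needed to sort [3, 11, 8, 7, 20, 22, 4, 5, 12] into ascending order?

15 swaps

Minimum adjacent swaps = number of inversions (each swap of adjacent out-of-order elements removes one inversion and no swap can remove more).
Count inversions — for each element, later elements that are smaller:
3: none → 0
11: 8, 7, 4, 5 → 4
8: 7, 4, 5 → 3
7: 4, 5 → 2
20: 4, 5, 12 → 3
22: 4, 5, 12 → 3
4: none → 0
5: none → 0
12: none → 0
Total inversions: 0 + 4 + 3 + 2 + 3 + 3 + 0 + 0 + 0 = 15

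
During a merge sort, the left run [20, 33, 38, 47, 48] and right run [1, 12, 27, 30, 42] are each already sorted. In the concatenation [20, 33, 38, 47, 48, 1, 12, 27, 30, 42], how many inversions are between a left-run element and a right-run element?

For each element r of the right run, count left-run elements greater than r:
r = 1: 20, 33, 38, 47, 48 → 5
r = 12: 20, 33, 38, 47, 48 → 5
r = 27: 33, 38, 47, 48 → 4
r = 30: 33, 38, 47, 48 → 4
r = 42: 47, 48 → 2
Cross-inversions: 5 + 5 + 4 + 4 + 2 = 20

Cross-inversions: 20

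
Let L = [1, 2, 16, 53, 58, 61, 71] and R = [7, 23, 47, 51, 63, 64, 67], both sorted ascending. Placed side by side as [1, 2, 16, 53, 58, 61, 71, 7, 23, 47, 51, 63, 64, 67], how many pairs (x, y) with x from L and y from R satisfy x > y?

Count, for every r in R, how many entries of L exceed r:
r = 7: 16, 53, 58, 61, 71 → 5
r = 23: 53, 58, 61, 71 → 4
r = 47: 53, 58, 61, 71 → 4
r = 51: 53, 58, 61, 71 → 4
r = 63: 71 → 1
r = 64: 71 → 1
r = 67: 71 → 1
Cross-inversions: 5 + 4 + 4 + 4 + 1 + 1 + 1 = 20

20 split inversions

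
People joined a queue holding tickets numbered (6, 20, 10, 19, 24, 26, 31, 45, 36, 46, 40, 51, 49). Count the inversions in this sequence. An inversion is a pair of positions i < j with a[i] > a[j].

6 out-of-order pairs

Count, for each position, how many later elements it exceeds:
6 → none → 0
20 → 10, 19 → 2
10 → none → 0
19 → none → 0
24 → none → 0
26 → none → 0
31 → none → 0
45 → 36, 40 → 2
36 → none → 0
46 → 40 → 1
40 → none → 0
51 → 49 → 1
49 → none → 0
Sum: 0 + 2 + 0 + 0 + 0 + 0 + 0 + 2 + 0 + 1 + 0 + 1 + 0 = 6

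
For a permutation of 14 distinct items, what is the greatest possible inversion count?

91

A reversed (strictly descending) arrangement makes every pair an inversion, giving C(14, 2) inversions.
C(14, 2) = 14·13/2 = 91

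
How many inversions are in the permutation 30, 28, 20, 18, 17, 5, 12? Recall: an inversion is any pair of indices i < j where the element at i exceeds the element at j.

Count, for each position, how many later elements it exceeds:
30: 6
28: 5
20: 4
18: 3
17: 2
5: 0
12: 0
Sum: 6 + 5 + 4 + 3 + 2 + 0 + 0 = 20

20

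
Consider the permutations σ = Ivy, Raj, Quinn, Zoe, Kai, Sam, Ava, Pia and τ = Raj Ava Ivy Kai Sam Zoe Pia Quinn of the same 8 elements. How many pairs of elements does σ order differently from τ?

Assign each item its position (1..8) in the first ordering, then rewrite the second ordering as that position sequence:
positions: Ivy→1, Raj→2, Quinn→3, Zoe→4, Kai→5, Sam→6, Ava→7, Pia→8
second ordering as positions: [2, 7, 1, 5, 6, 4, 8, 3]
Discordant pairs = inversions in this position sequence.
2: 1 → 1
7: 1, 5, 6, 4, 3 → 5
1: 0
5: 4, 3 → 2
6: 4, 3 → 2
4: 3 → 1
8: 3 → 1
3: 0
Total: 1 + 5 + 0 + 2 + 2 + 1 + 1 + 0 = 12

Discordant pairs: 12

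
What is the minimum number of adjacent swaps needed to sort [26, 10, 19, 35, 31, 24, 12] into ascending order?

The minimum number of adjacent swaps to sort an array equals its inversion count, since every such swap removes exactly one inversion.
Count inversions — for each element, later elements that are smaller:
26: 10, 19, 24, 12 → 4
10: none → 0
19: 12 → 1
35: 31, 24, 12 → 3
31: 24, 12 → 2
24: 12 → 1
12: none → 0
Total inversions: 4 + 0 + 1 + 3 + 2 + 1 + 0 = 11

There are 11 adjacent swaps.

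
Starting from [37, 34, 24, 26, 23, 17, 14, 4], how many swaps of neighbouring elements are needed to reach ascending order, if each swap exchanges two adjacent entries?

27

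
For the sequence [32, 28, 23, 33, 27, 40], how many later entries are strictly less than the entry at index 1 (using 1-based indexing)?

The element at index 1 is 32.
Elements after it: 28, 23, 33, 27, 40
Those smaller than 32: 28, 23, 27

3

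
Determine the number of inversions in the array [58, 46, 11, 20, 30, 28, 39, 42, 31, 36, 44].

24

Sweep left to right; for each value list the smaller values that follow it:
58 → 46, 11, 20, 30, 28, 39, 42, 31, 36, 44 → 10
46 → 11, 20, 30, 28, 39, 42, 31, 36, 44 → 9
11 → none → 0
20 → none → 0
30 → 28 → 1
28 → none → 0
39 → 31, 36 → 2
42 → 31, 36 → 2
31 → none → 0
36 → none → 0
44 → none → 0
Sum: 10 + 9 + 0 + 0 + 1 + 0 + 2 + 2 + 0 + 0 + 0 = 24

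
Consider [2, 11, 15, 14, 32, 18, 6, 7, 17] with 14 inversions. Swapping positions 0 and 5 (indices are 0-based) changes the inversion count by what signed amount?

Positions 0 and 5 hold 2 and 18; after swapping, the array is [18, 11, 15, 14, 32, 2, 6, 7, 17].
Element-by-element contributions:
18: 7
11: 3
15: 4
14: 3
32: 4
2: 0
6: 0
7: 0
17: 0
Sum: 7 + 3 + 4 + 3 + 4 + 0 + 0 + 0 + 0 = 21
Change: 21 − 14 = +7

+7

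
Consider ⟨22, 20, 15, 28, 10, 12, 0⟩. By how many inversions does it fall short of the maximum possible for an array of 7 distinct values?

Maximum inversions for 7 distinct elements is C(7, 2) = 7·6/2 = 21.
Current inversions — for each element, count later smaller elements:
22: 5
20: 4
15: 3
28: 3
10: 1
12: 1
0: 0
Current total: 5 + 4 + 3 + 3 + 1 + 1 + 0 = 17
Shortfall: 21 − 17 = 4

4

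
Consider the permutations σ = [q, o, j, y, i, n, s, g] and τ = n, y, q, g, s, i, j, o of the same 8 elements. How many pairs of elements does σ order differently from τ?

Assign each item its position (1..8) in the first ordering, then rewrite the second ordering as that position sequence:
positions: q→1, o→2, j→3, y→4, i→5, n→6, s→7, g→8
second ordering as positions: [6, 4, 1, 8, 7, 5, 3, 2]
Discordant pairs = inversions in this position sequence.
6: 4, 1, 5, 3, 2 → 5
4: 1, 3, 2 → 3
1: 0
8: 7, 5, 3, 2 → 4
7: 5, 3, 2 → 3
5: 3, 2 → 2
3: 2 → 1
2: 0
Total: 5 + 3 + 0 + 4 + 3 + 2 + 1 + 0 = 18

There are 18 discordant pairs.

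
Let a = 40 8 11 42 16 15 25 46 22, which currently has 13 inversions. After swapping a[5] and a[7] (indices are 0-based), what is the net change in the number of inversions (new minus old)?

Positions 5 and 7 hold 15 and 46; after swapping, the array is [40, 8, 11, 42, 16, 46, 25, 15, 22].
Element-by-element contributions:
40 → 8, 11, 16, 25, 15, 22 → 6
8 → none → 0
11 → none → 0
42 → 16, 25, 15, 22 → 4
16 → 15 → 1
46 → 25, 15, 22 → 3
25 → 15, 22 → 2
15 → none → 0
22 → none → 0
Sum: 6 + 0 + 0 + 4 + 1 + 3 + 2 + 0 + 0 = 16
Change: 16 − 13 = +3

+3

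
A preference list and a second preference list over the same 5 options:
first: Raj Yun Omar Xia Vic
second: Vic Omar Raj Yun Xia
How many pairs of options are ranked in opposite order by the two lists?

Assign each item its position (1..5) in the first ordering, then rewrite the second ordering as that position sequence:
positions: Raj→1, Yun→2, Omar→3, Xia→4, Vic→5
second ordering as positions: [5, 3, 1, 2, 4]
Discordant pairs = inversions in this position sequence.
5: 3, 1, 2, 4 → 4
3: 1, 2 → 2
1: 0
2: 0
4: 0
Total: 4 + 2 + 0 + 0 + 0 = 6

6 pairs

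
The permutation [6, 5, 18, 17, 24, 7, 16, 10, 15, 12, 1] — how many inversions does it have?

31 inversions

Count, for each position, how many later elements it exceeds:
6 → 5, 1 → 2
5 → 1 → 1
18 → 17, 7, 16, 10, 15, 12, 1 → 7
17 → 7, 16, 10, 15, 12, 1 → 6
24 → 7, 16, 10, 15, 12, 1 → 6
7 → 1 → 1
16 → 10, 15, 12, 1 → 4
10 → 1 → 1
15 → 12, 1 → 2
12 → 1 → 1
1 → none → 0
Sum: 2 + 1 + 7 + 6 + 6 + 1 + 4 + 1 + 2 + 1 + 0 = 31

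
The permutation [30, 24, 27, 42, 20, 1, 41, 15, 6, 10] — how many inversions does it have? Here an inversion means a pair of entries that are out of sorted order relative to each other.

Count, for each position, how many later elements it exceeds:
30 → 24, 27, 20, 1, 15, 6, 10 → 7
24 → 20, 1, 15, 6, 10 → 5
27 → 20, 1, 15, 6, 10 → 5
42 → 20, 1, 41, 15, 6, 10 → 6
20 → 1, 15, 6, 10 → 4
1 → none → 0
41 → 15, 6, 10 → 3
15 → 6, 10 → 2
6 → none → 0
10 → none → 0
Sum: 7 + 5 + 5 + 6 + 4 + 0 + 3 + 2 + 0 + 0 = 32

32 inversions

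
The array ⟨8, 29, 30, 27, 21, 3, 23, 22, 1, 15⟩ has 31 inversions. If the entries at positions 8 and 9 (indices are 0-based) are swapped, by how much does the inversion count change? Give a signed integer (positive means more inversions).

+1

Positions 8 and 9 hold 1 and 15; after swapping, the array is [8, 29, 30, 27, 21, 3, 23, 22, 15, 1].
Sweep left to right; for each value list the smaller values that follow it:
8: 2
29: 7
30: 7
27: 6
21: 3
3: 1
23: 3
22: 2
15: 1
1: 0
Sum: 2 + 7 + 7 + 6 + 3 + 1 + 3 + 2 + 1 + 0 = 32
Change: 32 − 31 = +1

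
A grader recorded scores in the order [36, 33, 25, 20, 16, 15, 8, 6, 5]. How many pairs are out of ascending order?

36

Sweep left to right; for each value list the smaller values that follow it:
36: 8
33: 7
25: 6
20: 5
16: 4
15: 3
8: 2
6: 1
5: 0
Sum: 8 + 7 + 6 + 5 + 4 + 3 + 2 + 1 + 0 = 36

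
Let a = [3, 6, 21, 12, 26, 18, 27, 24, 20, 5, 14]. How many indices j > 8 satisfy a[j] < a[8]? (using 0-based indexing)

2

The element at index 8 is 20.
Elements after it: 5, 14
Those smaller than 20: 5, 14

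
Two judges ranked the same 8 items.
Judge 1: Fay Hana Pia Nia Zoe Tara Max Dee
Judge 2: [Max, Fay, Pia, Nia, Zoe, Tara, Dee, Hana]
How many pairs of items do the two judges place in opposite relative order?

Assign each item its position (1..8) in the first ordering, then rewrite the second ordering as that position sequence:
positions: Fay→1, Hana→2, Pia→3, Nia→4, Zoe→5, Tara→6, Max→7, Dee→8
second ordering as positions: [7, 1, 3, 4, 5, 6, 8, 2]
Discordant pairs = inversions in this position sequence.
7: 1, 3, 4, 5, 6, 2 → 6
1: 0
3: 2 → 1
4: 2 → 1
5: 2 → 1
6: 2 → 1
8: 2 → 1
2: 0
Total: 6 + 0 + 1 + 1 + 1 + 1 + 1 + 0 = 11

11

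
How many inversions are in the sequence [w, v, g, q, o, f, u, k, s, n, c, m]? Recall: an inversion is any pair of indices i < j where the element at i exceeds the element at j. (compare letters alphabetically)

Count, for each position, how many later elements it exceeds:
w: 11
v: 10
g: 2
q: 6
o: 5
f: 1
u: 5
k: 1
s: 3
n: 2
c: 0
m: 0
Sum: 11 + 10 + 2 + 6 + 5 + 1 + 5 + 1 + 3 + 2 + 0 + 0 = 46

46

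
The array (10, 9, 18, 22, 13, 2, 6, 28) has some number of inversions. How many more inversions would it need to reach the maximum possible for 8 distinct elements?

Maximum inversions for 8 distinct elements is C(8, 2) = 8·7/2 = 28.
Current inversions — for each element, count later smaller elements:
10: 3
9: 2
18: 3
22: 3
13: 2
2: 0
6: 0
28: 0
Current total: 3 + 2 + 3 + 3 + 2 + 0 + 0 + 0 = 13
Shortfall: 28 − 13 = 15

15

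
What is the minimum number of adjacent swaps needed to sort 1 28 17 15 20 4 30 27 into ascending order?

The minimum number of adjacent swaps to sort an array equals its inversion count, since every such swap removes exactly one inversion.
Count inversions — for each element, later elements that are smaller:
1: none → 0
28: 17, 15, 20, 4, 27 → 5
17: 15, 4 → 2
15: 4 → 1
20: 4 → 1
4: none → 0
30: 27 → 1
27: none → 0
Total inversions: 0 + 5 + 2 + 1 + 1 + 0 + 1 + 0 = 10

10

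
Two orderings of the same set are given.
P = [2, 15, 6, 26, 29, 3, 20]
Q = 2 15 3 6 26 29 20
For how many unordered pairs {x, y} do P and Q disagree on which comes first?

3

Assign each item its position (1..7) in the first ordering, then rewrite the second ordering as that position sequence:
positions: 2→1, 15→2, 6→3, 26→4, 29→5, 3→6, 20→7
second ordering as positions: [1, 2, 6, 3, 4, 5, 7]
Discordant pairs = inversions in this position sequence.
1: 0
2: 0
6: 3, 4, 5 → 3
3: 0
4: 0
5: 0
7: 0
Total: 0 + 0 + 3 + 0 + 0 + 0 + 0 = 3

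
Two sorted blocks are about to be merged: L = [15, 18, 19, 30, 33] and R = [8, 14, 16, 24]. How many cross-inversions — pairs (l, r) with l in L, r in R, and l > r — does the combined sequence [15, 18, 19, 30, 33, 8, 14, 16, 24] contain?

16 split inversions

Count, for every r in R, how many entries of L exceed r:
r = 8: 15, 18, 19, 30, 33 → 5
r = 14: 15, 18, 19, 30, 33 → 5
r = 16: 18, 19, 30, 33 → 4
r = 24: 30, 33 → 2
Cross-inversions: 5 + 5 + 4 + 2 = 16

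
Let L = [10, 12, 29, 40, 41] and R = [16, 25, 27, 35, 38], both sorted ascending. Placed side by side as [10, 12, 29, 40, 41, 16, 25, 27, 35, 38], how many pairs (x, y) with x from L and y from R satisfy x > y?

13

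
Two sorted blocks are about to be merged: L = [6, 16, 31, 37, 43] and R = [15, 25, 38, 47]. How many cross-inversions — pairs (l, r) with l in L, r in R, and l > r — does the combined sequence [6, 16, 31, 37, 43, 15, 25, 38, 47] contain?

8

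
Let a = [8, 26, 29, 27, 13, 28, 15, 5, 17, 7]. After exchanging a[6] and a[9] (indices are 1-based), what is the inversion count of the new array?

27

Positions 6 and 9 hold 28 and 17; after swapping, the array is [8, 26, 29, 27, 13, 17, 15, 5, 28, 7].
Element-by-element contributions:
8 → 5, 7 → 2
26 → 13, 17, 15, 5, 7 → 5
29 → 27, 13, 17, 15, 5, 28, 7 → 7
27 → 13, 17, 15, 5, 7 → 5
13 → 5, 7 → 2
17 → 15, 5, 7 → 3
15 → 5, 7 → 2
5 → none → 0
28 → 7 → 1
7 → none → 0
Sum: 2 + 5 + 7 + 5 + 2 + 3 + 2 + 0 + 1 + 0 = 27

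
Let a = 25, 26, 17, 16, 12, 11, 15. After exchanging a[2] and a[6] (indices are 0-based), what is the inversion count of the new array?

There are 15 inversions.

Positions 2 and 6 hold 17 and 15; after swapping, the array is [25, 26, 15, 16, 12, 11, 17].
Sweep left to right; for each value list the smaller values that follow it:
25: 5
26: 5
15: 2
16: 2
12: 1
11: 0
17: 0
Sum: 5 + 5 + 2 + 2 + 1 + 0 + 0 = 15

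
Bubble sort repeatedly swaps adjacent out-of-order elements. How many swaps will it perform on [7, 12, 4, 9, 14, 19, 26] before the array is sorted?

3

Each adjacent swap fixes exactly one inversion, so the minimum swap count equals the number of inversions.
Count inversions — for each element, later elements that are smaller:
7: 4 → 1
12: 4, 9 → 2
4: none → 0
9: none → 0
14: none → 0
19: none → 0
26: none → 0
Total inversions: 1 + 2 + 0 + 0 + 0 + 0 + 0 = 3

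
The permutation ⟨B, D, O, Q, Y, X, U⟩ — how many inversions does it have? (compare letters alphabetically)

3 inversions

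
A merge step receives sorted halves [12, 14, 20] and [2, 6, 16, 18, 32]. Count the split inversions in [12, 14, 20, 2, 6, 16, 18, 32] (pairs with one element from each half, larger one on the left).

8

Count, for every r in R, how many entries of L exceed r:
r = 2: 12, 14, 20 → 3
r = 6: 12, 14, 20 → 3
r = 16: 20 → 1
r = 18: 20 → 1
r = 32: none → 0
Cross-inversions: 3 + 3 + 1 + 1 + 0 = 8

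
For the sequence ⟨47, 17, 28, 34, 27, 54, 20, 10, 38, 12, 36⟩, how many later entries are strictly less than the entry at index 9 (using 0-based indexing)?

0 such elements

The element at index 9 is 12.
Elements after it: 36
None of them are smaller than 12.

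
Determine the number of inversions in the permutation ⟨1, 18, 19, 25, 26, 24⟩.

Out-of-order index pairs (1-indexed):
(4,6): 25 > 24
(5,6): 26 > 24
That's 2 pairs.

2 inversions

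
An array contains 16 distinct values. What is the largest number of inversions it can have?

120 inversions

A reversed (strictly descending) arrangement makes every pair an inversion, giving C(16, 2) inversions.
C(16, 2) = 16·15/2 = 120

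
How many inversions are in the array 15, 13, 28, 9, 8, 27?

Listing every pair i<j with a[i]>a[j] (using 1-based positions):
(1,2): 15 > 13
(1,4): 15 > 9
(1,5): 15 > 8
(2,4): 13 > 9
(2,5): 13 > 8
(3,4): 28 > 9
(3,5): 28 > 8
(3,6): 28 > 27
(4,5): 9 > 8
That's 9 pairs.

9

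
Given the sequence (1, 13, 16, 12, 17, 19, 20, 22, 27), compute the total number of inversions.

Sweep left to right; for each value list the smaller values that follow it:
1 → none → 0
13 → 12 → 1
16 → 12 → 1
12 → none → 0
17 → none → 0
19 → none → 0
20 → none → 0
22 → none → 0
27 → none → 0
Sum: 0 + 1 + 1 + 0 + 0 + 0 + 0 + 0 + 0 = 2

Inversions: 2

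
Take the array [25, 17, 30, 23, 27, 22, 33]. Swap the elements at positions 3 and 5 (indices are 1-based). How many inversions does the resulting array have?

7 inversions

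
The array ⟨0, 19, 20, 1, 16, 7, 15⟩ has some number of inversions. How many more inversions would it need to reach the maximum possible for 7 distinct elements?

Maximum inversions for 7 distinct elements is C(7, 2) = 7·6/2 = 21.
Current inversions — for each element, count later smaller elements:
0: 0
19: 4
20: 4
1: 0
16: 2
7: 0
15: 0
Current total: 0 + 4 + 4 + 0 + 2 + 0 + 0 = 10
Shortfall: 21 − 10 = 11

11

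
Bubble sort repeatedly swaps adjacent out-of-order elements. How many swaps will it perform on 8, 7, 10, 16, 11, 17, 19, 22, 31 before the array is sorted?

Each adjacent swap fixes exactly one inversion, so the minimum swap count equals the number of inversions.
Count inversions — for each element, later elements that are smaller:
8: 7 → 1
7: none → 0
10: none → 0
16: 11 → 1
11: none → 0
17: none → 0
19: none → 0
22: none → 0
31: none → 0
Total inversions: 1 + 0 + 0 + 1 + 0 + 0 + 0 + 0 + 0 = 2

Swaps: 2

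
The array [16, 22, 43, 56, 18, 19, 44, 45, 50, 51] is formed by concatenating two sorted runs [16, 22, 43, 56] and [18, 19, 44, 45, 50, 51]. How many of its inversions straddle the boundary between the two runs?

10

Count, for every r in R, how many entries of L exceed r:
r = 18: 22, 43, 56 → 3
r = 19: 22, 43, 56 → 3
r = 44: 56 → 1
r = 45: 56 → 1
r = 50: 56 → 1
r = 51: 56 → 1
Cross-inversions: 3 + 3 + 1 + 1 + 1 + 1 = 10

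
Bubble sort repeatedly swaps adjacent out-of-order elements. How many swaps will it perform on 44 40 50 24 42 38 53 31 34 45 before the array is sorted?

The minimum number of adjacent swaps to sort an array equals its inversion count, since every such swap removes exactly one inversion.
Count inversions — for each element, later elements that are smaller:
44: 40, 24, 42, 38, 31, 34 → 6
40: 24, 38, 31, 34 → 4
50: 24, 42, 38, 31, 34, 45 → 6
24: none → 0
42: 38, 31, 34 → 3
38: 31, 34 → 2
53: 31, 34, 45 → 3
31: none → 0
34: none → 0
45: none → 0
Total inversions: 6 + 4 + 6 + 0 + 3 + 2 + 3 + 0 + 0 + 0 = 24

24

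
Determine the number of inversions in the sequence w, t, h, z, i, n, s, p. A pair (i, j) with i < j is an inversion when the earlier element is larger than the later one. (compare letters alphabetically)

Count, for each position, how many later elements it exceeds:
w → t, h, i, n, s, p → 6
t → h, i, n, s, p → 5
h → none → 0
z → i, n, s, p → 4
i → none → 0
n → none → 0
s → p → 1
p → none → 0
Sum: 6 + 5 + 0 + 4 + 0 + 0 + 1 + 0 = 16

16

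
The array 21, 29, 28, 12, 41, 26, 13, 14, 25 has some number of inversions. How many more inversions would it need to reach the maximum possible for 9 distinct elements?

15

Maximum inversions for 9 distinct elements is C(9, 2) = 9·8/2 = 36.
Current inversions — for each element, count later smaller elements:
21: 3
29: 6
28: 5
12: 0
41: 4
26: 3
13: 0
14: 0
25: 0
Current total: 3 + 6 + 5 + 0 + 4 + 3 + 0 + 0 + 0 = 21
Shortfall: 36 − 21 = 15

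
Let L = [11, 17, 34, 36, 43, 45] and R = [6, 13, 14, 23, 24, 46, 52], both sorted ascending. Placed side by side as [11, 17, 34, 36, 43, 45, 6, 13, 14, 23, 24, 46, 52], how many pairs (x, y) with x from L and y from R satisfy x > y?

24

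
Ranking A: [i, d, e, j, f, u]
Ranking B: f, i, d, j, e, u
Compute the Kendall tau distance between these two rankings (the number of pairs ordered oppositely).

5

Assign each item its position (1..6) in the first ordering, then rewrite the second ordering as that position sequence:
positions: i→1, d→2, e→3, j→4, f→5, u→6
second ordering as positions: [5, 1, 2, 4, 3, 6]
Discordant pairs = inversions in this position sequence.
5: 1, 2, 4, 3 → 4
1: 0
2: 0
4: 3 → 1
3: 0
6: 0
Total: 4 + 0 + 0 + 1 + 0 + 0 = 5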